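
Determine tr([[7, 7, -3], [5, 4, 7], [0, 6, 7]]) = diagonal: 7 + 4 + 7
= 18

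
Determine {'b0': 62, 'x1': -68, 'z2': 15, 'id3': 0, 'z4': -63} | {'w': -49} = {'b0': 62, 'x1': -68, 'z2': 15, 'id3': 0, 'z4': -63, 'w': -49}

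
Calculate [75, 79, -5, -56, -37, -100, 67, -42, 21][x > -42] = [75, 79, -5, -37, 67, 21]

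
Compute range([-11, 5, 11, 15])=26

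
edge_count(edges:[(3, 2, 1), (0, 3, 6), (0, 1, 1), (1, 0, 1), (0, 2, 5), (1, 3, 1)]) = 6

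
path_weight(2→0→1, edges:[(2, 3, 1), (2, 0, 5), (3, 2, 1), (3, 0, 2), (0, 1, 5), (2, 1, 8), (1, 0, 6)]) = w(2→0)=5 + w(0→1)=5
= 10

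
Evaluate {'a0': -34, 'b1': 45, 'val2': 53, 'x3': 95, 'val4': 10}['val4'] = 10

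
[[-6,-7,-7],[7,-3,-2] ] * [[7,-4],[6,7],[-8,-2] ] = C[0][0] = (-6)*(7) + (-7)*(6) + (-7)*(-8) = -28
C[0][1] = (-6)*(-4) + (-7)*(7) + (-7)*(-2) = -11
C[1][0] = (7)*(7) + (-3)*(6) + (-2)*(-8) = 47
C[1][1] = (7)*(-4) + (-3)*(7) + (-2)*(-2) = -45
= [[-28, -11], [47, -45]]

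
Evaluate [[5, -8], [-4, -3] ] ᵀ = [[5, -4], [-8, -3]]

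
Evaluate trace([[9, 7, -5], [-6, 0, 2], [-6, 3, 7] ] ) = 16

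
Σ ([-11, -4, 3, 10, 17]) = (-11) + (-4) + 3 + 10 + 17
= 15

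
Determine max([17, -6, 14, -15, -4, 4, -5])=17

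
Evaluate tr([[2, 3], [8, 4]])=6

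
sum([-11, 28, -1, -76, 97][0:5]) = slice → [-11, 28, -1, -76, 97]
(-11) + 28 + (-1) + (-76) + 97
= 37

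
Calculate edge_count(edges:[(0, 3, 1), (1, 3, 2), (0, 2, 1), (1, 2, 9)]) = 4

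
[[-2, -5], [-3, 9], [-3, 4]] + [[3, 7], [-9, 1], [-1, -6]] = [[1, 2], [-12, 10], [-4, -2]]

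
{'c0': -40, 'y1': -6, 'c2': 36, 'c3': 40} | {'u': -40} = {'c0': -40, 'y1': -6, 'c2': 36, 'c3': 40, 'u': -40}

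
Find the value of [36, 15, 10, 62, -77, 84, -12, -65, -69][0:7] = [36, 15, 10, 62, -77, 84, -12]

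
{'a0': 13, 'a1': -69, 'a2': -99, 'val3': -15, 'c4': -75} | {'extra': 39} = {'a0': 13, 'a1': -69, 'a2': -99, 'val3': -15, 'c4': -75, 'extra': 39}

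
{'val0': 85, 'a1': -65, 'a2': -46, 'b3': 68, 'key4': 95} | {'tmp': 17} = {'val0': 85, 'a1': -65, 'a2': -46, 'b3': 68, 'key4': 95, 'tmp': 17}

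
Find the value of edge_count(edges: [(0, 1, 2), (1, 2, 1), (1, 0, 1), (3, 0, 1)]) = 4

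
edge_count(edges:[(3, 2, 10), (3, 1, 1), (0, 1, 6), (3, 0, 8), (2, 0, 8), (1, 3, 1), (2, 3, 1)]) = 7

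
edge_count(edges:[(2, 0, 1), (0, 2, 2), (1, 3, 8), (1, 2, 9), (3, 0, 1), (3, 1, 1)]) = 6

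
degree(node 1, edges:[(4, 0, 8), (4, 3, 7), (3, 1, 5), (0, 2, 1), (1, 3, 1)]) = 2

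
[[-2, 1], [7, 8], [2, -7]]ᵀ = [[-2, 7, 2], [1, 8, -7]]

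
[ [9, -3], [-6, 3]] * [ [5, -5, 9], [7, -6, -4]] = [[24, -27, 93], [-9, 12, -66]]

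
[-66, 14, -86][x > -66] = [14]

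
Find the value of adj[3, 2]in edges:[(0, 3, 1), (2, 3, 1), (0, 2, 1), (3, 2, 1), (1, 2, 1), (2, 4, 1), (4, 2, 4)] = 1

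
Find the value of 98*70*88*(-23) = -13884640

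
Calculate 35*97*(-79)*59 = -15824095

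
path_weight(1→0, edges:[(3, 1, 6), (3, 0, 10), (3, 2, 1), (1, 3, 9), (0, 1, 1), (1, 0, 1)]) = w(1→0)=1
= 1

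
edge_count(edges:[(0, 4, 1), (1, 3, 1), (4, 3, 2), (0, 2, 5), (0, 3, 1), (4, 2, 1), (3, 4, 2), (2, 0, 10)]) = 8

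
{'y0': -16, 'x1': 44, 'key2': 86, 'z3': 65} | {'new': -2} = {'y0': -16, 'x1': 44, 'key2': 86, 'z3': 65, 'new': -2}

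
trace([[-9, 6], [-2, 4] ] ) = -5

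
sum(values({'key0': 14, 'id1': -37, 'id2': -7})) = -30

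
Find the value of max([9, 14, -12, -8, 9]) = 14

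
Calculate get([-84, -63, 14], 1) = -63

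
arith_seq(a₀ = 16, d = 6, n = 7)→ [16, 22, 28, 34, 40, 46, 52]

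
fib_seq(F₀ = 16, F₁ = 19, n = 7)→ [16, 19, 35, 54, 89, 143, 232]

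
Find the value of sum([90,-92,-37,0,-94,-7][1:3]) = slice → [-92, -37]
(-92) + (-37)
= -129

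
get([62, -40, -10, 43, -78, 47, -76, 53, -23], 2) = -10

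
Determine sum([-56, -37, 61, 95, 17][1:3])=24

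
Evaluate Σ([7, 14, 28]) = 49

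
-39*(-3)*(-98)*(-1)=11466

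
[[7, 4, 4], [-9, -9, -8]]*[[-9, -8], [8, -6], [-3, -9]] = C[0][0] = (7)*(-9) + (4)*(8) + (4)*(-3) = -43
C[0][1] = (7)*(-8) + (4)*(-6) + (4)*(-9) = -116
C[1][0] = (-9)*(-9) + (-9)*(8) + (-8)*(-3) = 33
C[1][1] = (-9)*(-8) + (-9)*(-6) + (-8)*(-9) = 198
= [[-43, -116], [33, 198]]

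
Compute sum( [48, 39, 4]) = 48 + 39 + 4
= 91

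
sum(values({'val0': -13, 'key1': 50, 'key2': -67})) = -30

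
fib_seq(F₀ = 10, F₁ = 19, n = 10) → [10, 19, 29, 48, 77, 125, 202, 327, 529, 856]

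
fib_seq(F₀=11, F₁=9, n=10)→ [11, 9, 20, 29, 49, 78, 127, 205, 332, 537]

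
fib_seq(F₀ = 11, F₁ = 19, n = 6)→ F_2 = F_1 + F_0 = 30
F_3 = F_2 + F_1 = 49
F_4 = F_3 + F_2 = 79
...
= [11, 19, 30, 49, 79, 128]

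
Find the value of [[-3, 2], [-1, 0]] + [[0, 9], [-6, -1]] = [[-3, 11], [-7, -1]]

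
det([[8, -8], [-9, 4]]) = (8)*(4) - (-8)*(-9)
= -40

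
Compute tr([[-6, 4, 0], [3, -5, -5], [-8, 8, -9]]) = -20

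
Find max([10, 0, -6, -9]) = 10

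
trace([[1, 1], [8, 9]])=diagonal: 1 + 9
= 10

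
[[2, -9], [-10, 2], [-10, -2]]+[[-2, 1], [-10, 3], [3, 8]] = [[0, -8], [-20, 5], [-7, 6]]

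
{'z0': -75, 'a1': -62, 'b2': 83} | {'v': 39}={'z0': -75, 'a1': -62, 'b2': 83, 'v': 39}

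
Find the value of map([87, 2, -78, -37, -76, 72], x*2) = 87*2=174, 2*2=4, -78*2=-156, -37*2=-74, -76*2=-152, 72*2=144
= [174, 4, -156, -74, -152, 144]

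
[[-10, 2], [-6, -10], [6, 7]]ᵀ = [[-10, -6, 6], [2, -10, 7]]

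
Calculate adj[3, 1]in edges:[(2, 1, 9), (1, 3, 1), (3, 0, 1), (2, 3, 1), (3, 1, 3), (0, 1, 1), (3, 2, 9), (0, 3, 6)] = 3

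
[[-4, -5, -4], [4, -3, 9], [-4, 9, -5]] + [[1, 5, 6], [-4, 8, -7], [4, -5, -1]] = [[-3, 0, 2], [0, 5, 2], [0, 4, -6]]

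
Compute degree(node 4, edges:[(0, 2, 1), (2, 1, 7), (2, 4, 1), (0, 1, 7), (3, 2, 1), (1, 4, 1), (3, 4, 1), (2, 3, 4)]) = 3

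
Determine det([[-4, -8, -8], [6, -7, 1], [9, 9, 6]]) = (1)*(-4)*det([[-7, 1], [9, 6]]) + (-1)*(-8)*det([[6, 1], [9, 6]]) + (1)*(-8)*det([[6, -7], [9, 9]])
= 204 + 216 + -936
= -516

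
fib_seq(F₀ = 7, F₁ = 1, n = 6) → F_2 = F_1 + F_0 = 8
F_3 = F_2 + F_1 = 9
F_4 = F_3 + F_2 = 17
...
= [7, 1, 8, 9, 17, 26]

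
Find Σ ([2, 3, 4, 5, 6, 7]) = 27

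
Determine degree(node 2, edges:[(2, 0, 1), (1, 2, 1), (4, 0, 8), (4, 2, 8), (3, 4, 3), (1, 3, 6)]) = 3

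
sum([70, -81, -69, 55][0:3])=slice → [70, -81, -69]
70 + (-81) + (-69)
= -80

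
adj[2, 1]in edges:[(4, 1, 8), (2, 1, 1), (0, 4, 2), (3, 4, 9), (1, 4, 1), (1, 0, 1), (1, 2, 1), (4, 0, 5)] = 1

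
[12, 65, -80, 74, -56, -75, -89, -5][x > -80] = keep x where x > -80: 12✓, 65✓, -80✗, 74✓, -56✓, -75✓, -89✗, -5✓
= [12, 65, 74, -56, -75, -5]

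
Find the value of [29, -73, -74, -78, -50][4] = -50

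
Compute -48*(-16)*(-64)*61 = -2998272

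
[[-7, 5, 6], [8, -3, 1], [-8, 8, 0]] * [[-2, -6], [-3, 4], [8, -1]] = C[0][0] = (-7)*(-2) + (5)*(-3) + (6)*(8) = 47
C[0][1] = (-7)*(-6) + (5)*(4) + (6)*(-1) = 56
C[1][0] = (8)*(-2) + (-3)*(-3) + (1)*(8) = 1
C[1][1] = (8)*(-6) + (-3)*(4) + (1)*(-1) = -61
C[2][0] = (-8)*(-2) + (8)*(-3) + (0)*(8) = -8
C[2][1] = (-8)*(-6) + (8)*(4) + (0)*(-1) = 80
= [[47, 56], [1, -61], [-8, 80]]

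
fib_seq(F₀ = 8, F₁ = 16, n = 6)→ F_2 = F_1 + F_0 = 24
F_3 = F_2 + F_1 = 40
F_4 = F_3 + F_2 = 64
...
= [8, 16, 24, 40, 64, 104]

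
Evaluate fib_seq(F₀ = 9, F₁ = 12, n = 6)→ F_2 = F_1 + F_0 = 21
F_3 = F_2 + F_1 = 33
F_4 = F_3 + F_2 = 54
...
= [9, 12, 21, 33, 54, 87]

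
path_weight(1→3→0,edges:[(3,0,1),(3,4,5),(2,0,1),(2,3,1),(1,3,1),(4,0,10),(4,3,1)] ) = 2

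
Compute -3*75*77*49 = -848925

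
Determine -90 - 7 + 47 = -50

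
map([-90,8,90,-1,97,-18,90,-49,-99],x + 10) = [-80, 18, 100, 9, 107, -8, 100, -39, -89]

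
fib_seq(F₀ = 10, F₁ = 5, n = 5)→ [10, 5, 15, 20, 35]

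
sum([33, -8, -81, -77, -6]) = -139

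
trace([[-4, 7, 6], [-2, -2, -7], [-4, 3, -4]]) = diagonal: (-4) + (-2) + (-4)
= -10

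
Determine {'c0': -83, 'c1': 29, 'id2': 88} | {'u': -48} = {'c0': -83, 'c1': 29, 'id2': 88, 'u': -48}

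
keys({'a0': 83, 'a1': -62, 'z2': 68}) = ['a0', 'a1', 'z2']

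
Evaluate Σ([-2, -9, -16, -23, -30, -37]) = (-2) + (-9) + (-16) + (-23) + (-30) + (-37)
= -117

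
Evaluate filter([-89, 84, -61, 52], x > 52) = [84]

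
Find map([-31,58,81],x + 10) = -31+10=-21, 58+10=68, 81+10=91
= [-21, 68, 91]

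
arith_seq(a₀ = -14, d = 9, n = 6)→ [-14, -5, 4, 13, 22, 31]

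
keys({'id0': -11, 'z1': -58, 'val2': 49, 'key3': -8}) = ['id0', 'z1', 'val2', 'key3']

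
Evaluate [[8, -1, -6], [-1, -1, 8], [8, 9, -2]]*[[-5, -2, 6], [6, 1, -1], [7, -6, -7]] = [[-88, 19, 91], [55, -47, -61], [0, 5, 53]]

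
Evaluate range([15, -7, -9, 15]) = 24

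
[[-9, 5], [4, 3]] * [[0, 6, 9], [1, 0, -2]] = [[5, -54, -91], [3, 24, 30]]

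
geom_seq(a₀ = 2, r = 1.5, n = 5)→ [2.0, 3.0, 4.5, 6.75, 10.125]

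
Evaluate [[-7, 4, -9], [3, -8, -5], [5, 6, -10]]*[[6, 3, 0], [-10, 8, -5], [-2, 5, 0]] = C[0][0] = (-7)*(6) + (4)*(-10) + (-9)*(-2) = -64
C[0][1] = (-7)*(3) + (4)*(8) + (-9)*(5) = -34
C[0][2] = (-7)*(0) + (4)*(-5) + (-9)*(0) = -20
C[1][0] = (3)*(6) + (-8)*(-10) + (-5)*(-2) = 108
C[1][1] = (3)*(3) + (-8)*(8) + (-5)*(5) = -80
C[1][2] = (3)*(0) + (-8)*(-5) + (-5)*(0) = 40
... (3 more cells)
= [[-64, -34, -20], [108, -80, 40], [-10, 13, -30]]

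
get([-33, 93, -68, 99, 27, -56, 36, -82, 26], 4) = 27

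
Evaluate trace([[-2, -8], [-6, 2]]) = 0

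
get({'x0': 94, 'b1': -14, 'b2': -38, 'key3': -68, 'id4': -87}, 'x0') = 94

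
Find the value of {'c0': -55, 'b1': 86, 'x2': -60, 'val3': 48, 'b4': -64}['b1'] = 86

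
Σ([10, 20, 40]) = 70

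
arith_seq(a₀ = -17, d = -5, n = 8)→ [-17, -22, -27, -32, -37, -42, -47, -52]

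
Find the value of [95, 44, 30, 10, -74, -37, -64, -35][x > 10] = [95, 44, 30]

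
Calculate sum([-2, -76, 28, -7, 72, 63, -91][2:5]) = 93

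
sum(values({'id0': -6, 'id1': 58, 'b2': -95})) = (-6) + 58 + (-95)
= -43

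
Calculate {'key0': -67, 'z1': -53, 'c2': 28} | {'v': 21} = {'key0': -67, 'z1': -53, 'c2': 28, 'v': 21}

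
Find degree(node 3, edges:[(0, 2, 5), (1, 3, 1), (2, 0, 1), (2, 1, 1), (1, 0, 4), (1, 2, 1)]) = 1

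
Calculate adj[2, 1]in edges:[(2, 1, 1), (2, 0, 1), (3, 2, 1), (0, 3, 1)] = 1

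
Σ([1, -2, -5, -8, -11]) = 1 + (-2) + (-5) + (-8) + (-11)
= -25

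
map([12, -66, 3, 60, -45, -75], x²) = [144, 4356, 9, 3600, 2025, 5625]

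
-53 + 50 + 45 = 42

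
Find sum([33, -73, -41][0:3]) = slice → [33, -73, -41]
33 + (-73) + (-41)
= -81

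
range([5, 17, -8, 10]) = 25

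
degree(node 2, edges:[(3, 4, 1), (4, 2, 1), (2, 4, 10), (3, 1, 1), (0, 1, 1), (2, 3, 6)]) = 3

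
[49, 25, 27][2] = 27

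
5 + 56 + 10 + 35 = 106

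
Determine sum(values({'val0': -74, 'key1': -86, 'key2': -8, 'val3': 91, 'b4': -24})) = -101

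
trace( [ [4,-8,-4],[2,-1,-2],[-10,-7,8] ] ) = 11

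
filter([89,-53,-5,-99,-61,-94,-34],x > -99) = keep x where x > -99: 89✓, -53✓, -5✓, -99✗, -61✓, -94✓, -34✓
= [89, -53, -5, -61, -94, -34]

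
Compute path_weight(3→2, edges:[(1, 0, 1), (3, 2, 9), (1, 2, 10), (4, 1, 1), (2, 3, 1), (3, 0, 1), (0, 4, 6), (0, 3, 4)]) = w(3→2)=9
= 9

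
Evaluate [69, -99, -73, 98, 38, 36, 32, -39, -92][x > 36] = [69, 98, 38]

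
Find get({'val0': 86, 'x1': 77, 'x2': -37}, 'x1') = 77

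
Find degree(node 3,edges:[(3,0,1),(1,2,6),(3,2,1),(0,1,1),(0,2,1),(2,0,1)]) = incident: (3,0), (3,2)
= 2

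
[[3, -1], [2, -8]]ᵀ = [[3, 2], [-1, -8]]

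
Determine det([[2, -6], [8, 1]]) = (2)*(1) - (-6)*(8)
= 50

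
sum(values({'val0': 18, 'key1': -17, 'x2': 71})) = 18 + (-17) + 71
= 72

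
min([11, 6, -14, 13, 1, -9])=-14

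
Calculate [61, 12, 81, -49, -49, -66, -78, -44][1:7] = [12, 81, -49, -49, -66, -78]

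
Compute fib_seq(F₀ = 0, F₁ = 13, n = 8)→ [0, 13, 13, 26, 39, 65, 104, 169]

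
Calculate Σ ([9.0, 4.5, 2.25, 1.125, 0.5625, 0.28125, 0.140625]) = 9.0 + 4.5 + 2.25 + 1.125 + 0.5625 + 0.28125 + 0.140625
= 17.859375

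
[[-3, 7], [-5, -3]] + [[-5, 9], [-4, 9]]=[[-8, 16], [-9, 6]]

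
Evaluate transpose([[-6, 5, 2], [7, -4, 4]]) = [[-6, 7], [5, -4], [2, 4]]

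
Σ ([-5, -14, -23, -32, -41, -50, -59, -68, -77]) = -369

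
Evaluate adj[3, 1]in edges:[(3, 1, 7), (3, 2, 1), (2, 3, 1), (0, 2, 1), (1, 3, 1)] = 7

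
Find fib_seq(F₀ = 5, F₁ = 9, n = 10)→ [5, 9, 14, 23, 37, 60, 97, 157, 254, 411]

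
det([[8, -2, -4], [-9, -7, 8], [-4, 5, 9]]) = -630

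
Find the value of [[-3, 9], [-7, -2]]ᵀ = [[-3, -7], [9, -2]]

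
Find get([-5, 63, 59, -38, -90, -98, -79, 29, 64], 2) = 59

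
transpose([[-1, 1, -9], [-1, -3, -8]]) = [[-1, -1], [1, -3], [-9, -8]]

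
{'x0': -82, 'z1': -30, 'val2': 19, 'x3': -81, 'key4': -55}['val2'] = 19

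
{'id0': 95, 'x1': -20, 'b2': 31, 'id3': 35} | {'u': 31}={'id0': 95, 'x1': -20, 'b2': 31, 'id3': 35, 'u': 31}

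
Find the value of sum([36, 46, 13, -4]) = 91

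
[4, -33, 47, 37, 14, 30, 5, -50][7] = -50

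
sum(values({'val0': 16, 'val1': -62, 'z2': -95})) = -141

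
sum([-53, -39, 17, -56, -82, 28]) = -185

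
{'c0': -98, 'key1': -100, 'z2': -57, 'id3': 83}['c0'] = -98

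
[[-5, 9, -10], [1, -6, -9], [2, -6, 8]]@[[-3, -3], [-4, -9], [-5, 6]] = [[29, -126], [66, -3], [-22, 96]]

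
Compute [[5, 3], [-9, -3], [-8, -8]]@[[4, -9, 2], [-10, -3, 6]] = [[-10, -54, 28], [-6, 90, -36], [48, 96, -64]]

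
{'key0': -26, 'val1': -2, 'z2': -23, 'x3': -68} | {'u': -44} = {'key0': -26, 'val1': -2, 'z2': -23, 'x3': -68, 'u': -44}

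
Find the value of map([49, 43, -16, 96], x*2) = [98, 86, -32, 192]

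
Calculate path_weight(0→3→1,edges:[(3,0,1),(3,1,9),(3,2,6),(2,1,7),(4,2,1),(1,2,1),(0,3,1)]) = 10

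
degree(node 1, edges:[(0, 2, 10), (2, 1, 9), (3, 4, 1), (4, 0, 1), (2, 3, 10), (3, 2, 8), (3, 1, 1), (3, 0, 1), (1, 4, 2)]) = 3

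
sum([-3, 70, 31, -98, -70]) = -70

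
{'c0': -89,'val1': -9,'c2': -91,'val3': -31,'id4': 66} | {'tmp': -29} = {'c0': -89, 'val1': -9, 'c2': -91, 'val3': -31, 'id4': 66, 'tmp': -29}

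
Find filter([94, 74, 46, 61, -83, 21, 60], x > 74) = [94]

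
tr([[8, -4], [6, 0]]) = 8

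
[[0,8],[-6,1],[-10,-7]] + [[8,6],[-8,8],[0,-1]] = [[8, 14], [-14, 9], [-10, -8]]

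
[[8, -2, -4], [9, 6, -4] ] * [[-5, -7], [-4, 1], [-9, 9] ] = C[0][0] = (8)*(-5) + (-2)*(-4) + (-4)*(-9) = 4
C[0][1] = (8)*(-7) + (-2)*(1) + (-4)*(9) = -94
C[1][0] = (9)*(-5) + (6)*(-4) + (-4)*(-9) = -33
C[1][1] = (9)*(-7) + (6)*(1) + (-4)*(9) = -93
= [[4, -94], [-33, -93]]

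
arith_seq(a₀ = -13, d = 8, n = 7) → [-13, -5, 3, 11, 19, 27, 35]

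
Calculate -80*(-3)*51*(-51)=-624240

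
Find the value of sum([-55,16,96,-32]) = 25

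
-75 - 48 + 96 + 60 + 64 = 97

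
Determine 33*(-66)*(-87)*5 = 947430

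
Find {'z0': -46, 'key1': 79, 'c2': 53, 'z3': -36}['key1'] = 79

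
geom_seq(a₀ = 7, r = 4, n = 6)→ [7, 28, 112, 448, 1792, 7168]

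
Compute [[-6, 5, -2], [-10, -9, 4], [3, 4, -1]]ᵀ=[[-6, -10, 3], [5, -9, 4], [-2, 4, -1]]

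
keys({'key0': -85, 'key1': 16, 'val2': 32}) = ['key0', 'key1', 'val2']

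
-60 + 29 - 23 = -54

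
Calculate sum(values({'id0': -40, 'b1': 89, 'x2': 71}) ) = (-40) + 89 + 71
= 120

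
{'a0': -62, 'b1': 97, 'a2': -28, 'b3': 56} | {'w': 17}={'a0': -62, 'b1': 97, 'a2': -28, 'b3': 56, 'w': 17}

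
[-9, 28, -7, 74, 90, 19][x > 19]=[28, 74, 90]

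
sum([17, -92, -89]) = 17 + (-92) + (-89)
= -164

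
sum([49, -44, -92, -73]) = 49 + (-44) + (-92) + (-73)
= -160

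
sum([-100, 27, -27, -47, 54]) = -93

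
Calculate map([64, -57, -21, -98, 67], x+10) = 64+10=74, -57+10=-47, -21+10=-11, -98+10=-88, 67+10=77
= [74, -47, -11, -88, 77]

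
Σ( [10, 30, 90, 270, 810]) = 10 + 30 + 90 + 270 + 810
= 1210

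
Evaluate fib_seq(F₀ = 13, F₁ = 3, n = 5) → [13, 3, 16, 19, 35]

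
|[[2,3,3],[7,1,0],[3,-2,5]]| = -146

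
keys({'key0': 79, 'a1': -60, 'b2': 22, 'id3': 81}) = ['key0', 'a1', 'b2', 'id3']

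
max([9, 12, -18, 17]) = 17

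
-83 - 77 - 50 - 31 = -241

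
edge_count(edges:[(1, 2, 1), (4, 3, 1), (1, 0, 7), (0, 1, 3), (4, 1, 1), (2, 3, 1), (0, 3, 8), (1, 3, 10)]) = 8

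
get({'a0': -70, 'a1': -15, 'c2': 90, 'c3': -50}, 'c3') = -50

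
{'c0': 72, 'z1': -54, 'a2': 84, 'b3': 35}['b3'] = 35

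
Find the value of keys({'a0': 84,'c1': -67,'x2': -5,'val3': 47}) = ['a0', 'c1', 'x2', 'val3']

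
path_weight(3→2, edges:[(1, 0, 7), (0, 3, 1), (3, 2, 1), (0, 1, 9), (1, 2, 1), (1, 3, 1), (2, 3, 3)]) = w(3→2)=1
= 1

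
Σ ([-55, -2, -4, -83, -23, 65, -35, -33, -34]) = (-55) + (-2) + (-4) + (-83) + (-23) + 65 + (-35) + (-33) + (-34)
= -204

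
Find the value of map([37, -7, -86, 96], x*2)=[74, -14, -172, 192]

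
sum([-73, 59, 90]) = (-73) + 59 + 90
= 76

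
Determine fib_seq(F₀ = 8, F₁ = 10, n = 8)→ [8, 10, 18, 28, 46, 74, 120, 194]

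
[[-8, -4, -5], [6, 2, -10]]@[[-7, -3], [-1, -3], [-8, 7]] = C[0][0] = (-8)*(-7) + (-4)*(-1) + (-5)*(-8) = 100
C[0][1] = (-8)*(-3) + (-4)*(-3) + (-5)*(7) = 1
C[1][0] = (6)*(-7) + (2)*(-1) + (-10)*(-8) = 36
C[1][1] = (6)*(-3) + (2)*(-3) + (-10)*(7) = -94
= [[100, 1], [36, -94]]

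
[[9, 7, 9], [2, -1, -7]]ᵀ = [[9, 2], [7, -1], [9, -7]]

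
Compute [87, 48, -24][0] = 87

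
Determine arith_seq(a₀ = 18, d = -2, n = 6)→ a_0 = 18 + 0*-2 = 18
a_1 = 18 + 1*-2 = 16
a_2 = 18 + 2*-2 = 14
...
= [18, 16, 14, 12, 10, 8]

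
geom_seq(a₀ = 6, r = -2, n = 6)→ a_0 = 6*(-2)^0 = 6
a_1 = 6*(-2)^1 = -12
a_2 = 6*(-2)^2 = 24
...
= [6, -12, 24, -48, 96, -192]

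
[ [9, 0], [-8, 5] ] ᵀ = [[9, -8], [0, 5]]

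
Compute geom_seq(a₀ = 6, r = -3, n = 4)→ a_0 = 6*(-3)^0 = 6
a_1 = 6*(-3)^1 = -18
a_2 = 6*(-3)^2 = 54
...
= [6, -18, 54, -162]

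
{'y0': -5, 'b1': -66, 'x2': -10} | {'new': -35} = {'y0': -5, 'b1': -66, 'x2': -10, 'new': -35}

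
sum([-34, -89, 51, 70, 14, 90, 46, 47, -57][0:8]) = slice → [-34, -89, 51, 70, 14, 90, 46, 47]
(-34) + (-89) + 51 + 70 + 14 + 90 + 46 + 47
= 195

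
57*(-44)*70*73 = -12815880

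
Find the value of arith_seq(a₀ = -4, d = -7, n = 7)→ [-4, -11, -18, -25, -32, -39, -46]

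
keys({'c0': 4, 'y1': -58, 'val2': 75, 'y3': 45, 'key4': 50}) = ['c0', 'y1', 'val2', 'y3', 'key4']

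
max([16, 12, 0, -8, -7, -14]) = 16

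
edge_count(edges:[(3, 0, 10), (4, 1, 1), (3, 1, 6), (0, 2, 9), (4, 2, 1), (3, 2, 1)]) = 6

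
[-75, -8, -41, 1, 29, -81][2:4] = [-41, 1]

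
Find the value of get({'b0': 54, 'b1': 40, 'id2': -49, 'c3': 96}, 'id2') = -49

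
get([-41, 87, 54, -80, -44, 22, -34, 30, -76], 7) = 30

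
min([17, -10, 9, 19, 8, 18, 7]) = -10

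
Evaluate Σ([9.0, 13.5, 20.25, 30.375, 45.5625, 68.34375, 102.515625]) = 289.546875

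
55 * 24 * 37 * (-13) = -634920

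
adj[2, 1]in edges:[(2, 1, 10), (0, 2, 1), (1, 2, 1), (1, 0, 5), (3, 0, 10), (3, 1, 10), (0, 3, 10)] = 10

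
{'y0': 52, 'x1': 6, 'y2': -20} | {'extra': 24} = {'y0': 52, 'x1': 6, 'y2': -20, 'extra': 24}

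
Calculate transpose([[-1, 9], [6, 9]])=[[-1, 6], [9, 9]]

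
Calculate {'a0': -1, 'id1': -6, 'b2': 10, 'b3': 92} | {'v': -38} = {'a0': -1, 'id1': -6, 'b2': 10, 'b3': 92, 'v': -38}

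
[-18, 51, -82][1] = 51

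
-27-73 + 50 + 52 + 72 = 74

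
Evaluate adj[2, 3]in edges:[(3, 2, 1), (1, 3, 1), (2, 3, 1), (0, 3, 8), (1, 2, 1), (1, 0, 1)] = 1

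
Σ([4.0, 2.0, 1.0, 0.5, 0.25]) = 7.75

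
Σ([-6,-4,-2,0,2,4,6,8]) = (-6) + (-4) + (-2) + 0 + 2 + 4 + 6 + 8
= 8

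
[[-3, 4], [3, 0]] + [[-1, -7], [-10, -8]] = [[-4, -3], [-7, -8]]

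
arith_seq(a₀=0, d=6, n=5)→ a_0 = 0 + 0*6 = 0
a_1 = 0 + 1*6 = 6
a_2 = 0 + 2*6 = 12
...
= [0, 6, 12, 18, 24]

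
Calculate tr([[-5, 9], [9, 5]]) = diagonal: (-5) + 5
= 0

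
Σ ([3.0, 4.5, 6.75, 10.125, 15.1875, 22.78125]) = 3.0 + 4.5 + 6.75 + 10.125 + 15.1875 + 22.78125
= 62.34375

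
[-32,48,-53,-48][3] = -48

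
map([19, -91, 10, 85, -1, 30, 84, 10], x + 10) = [29, -81, 20, 95, 9, 40, 94, 20]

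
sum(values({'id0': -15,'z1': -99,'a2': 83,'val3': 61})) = 30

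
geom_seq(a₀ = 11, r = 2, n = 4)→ [11, 22, 44, 88]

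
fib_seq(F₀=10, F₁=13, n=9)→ F_2 = F_1 + F_0 = 23
F_3 = F_2 + F_1 = 36
F_4 = F_3 + F_2 = 59
...
= [10, 13, 23, 36, 59, 95, 154, 249, 403]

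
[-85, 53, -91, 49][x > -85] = [53, 49]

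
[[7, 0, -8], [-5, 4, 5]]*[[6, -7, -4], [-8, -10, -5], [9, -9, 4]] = C[0][0] = (7)*(6) + (0)*(-8) + (-8)*(9) = -30
C[0][1] = (7)*(-7) + (0)*(-10) + (-8)*(-9) = 23
C[0][2] = (7)*(-4) + (0)*(-5) + (-8)*(4) = -60
C[1][0] = (-5)*(6) + (4)*(-8) + (5)*(9) = -17
C[1][1] = (-5)*(-7) + (4)*(-10) + (5)*(-9) = -50
C[1][2] = (-5)*(-4) + (4)*(-5) + (5)*(4) = 20
= [[-30, 23, -60], [-17, -50, 20]]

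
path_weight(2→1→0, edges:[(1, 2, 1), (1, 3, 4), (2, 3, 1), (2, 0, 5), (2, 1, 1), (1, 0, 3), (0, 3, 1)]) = w(2→1)=1 + w(1→0)=3
= 4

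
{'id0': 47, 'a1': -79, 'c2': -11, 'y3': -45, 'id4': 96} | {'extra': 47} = {'id0': 47, 'a1': -79, 'c2': -11, 'y3': -45, 'id4': 96, 'extra': 47}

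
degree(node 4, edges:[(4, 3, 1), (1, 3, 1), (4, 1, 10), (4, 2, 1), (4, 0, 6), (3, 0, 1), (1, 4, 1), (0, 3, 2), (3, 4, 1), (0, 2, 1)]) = 6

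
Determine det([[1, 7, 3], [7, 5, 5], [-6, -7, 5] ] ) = -452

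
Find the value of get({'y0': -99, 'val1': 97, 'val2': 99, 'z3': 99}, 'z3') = 99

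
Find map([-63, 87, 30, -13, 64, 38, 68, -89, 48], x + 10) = -63+10=-53, 87+10=97, 30+10=40, -13+10=-3, 64+10=74, 38+10=48, 68+10=78, -89+10=-79, 48+10=58
= [-53, 97, 40, -3, 74, 48, 78, -79, 58]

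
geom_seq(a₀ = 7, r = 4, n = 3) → [7, 28, 112]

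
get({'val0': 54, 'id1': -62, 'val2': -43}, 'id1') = -62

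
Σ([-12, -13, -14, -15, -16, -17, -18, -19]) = (-12) + (-13) + (-14) + (-15) + (-16) + (-17) + (-18) + (-19)
= -124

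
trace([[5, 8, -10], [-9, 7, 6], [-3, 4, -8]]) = 4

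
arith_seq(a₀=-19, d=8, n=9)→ a_0 = -19 + 0*8 = -19
a_1 = -19 + 1*8 = -11
a_2 = -19 + 2*8 = -3
...
= [-19, -11, -3, 5, 13, 21, 29, 37, 45]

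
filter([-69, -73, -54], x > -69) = keep x where x > -69: -69✗, -73✗, -54✓
= [-54]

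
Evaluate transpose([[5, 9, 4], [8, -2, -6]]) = [[5, 8], [9, -2], [4, -6]]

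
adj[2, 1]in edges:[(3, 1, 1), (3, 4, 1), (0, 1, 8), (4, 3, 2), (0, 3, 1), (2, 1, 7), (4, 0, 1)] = 7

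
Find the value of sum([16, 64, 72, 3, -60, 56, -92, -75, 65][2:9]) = slice → [72, 3, -60, 56, -92, -75, 65]
72 + 3 + (-60) + 56 + (-92) + (-75) + 65
= -31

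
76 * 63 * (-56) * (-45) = 12065760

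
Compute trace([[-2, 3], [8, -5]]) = diagonal: (-2) + (-5)
= -7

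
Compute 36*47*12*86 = 1746144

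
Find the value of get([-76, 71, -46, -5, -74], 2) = -46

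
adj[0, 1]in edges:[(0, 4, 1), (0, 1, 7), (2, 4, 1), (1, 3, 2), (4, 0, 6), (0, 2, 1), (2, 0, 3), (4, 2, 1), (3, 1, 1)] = 7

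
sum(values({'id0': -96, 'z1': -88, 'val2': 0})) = (-96) + (-88) + 0
= -184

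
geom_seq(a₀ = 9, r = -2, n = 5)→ [9, -18, 36, -72, 144]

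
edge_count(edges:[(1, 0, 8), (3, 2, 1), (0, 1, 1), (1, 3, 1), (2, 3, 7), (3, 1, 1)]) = 6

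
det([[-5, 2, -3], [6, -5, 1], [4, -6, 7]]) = 117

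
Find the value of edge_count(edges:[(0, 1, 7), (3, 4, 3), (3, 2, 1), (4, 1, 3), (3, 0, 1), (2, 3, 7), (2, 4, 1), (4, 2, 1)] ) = 8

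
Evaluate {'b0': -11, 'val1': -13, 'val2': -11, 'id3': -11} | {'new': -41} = {'b0': -11, 'val1': -13, 'val2': -11, 'id3': -11, 'new': -41}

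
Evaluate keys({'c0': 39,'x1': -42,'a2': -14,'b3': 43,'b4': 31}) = ['c0', 'x1', 'a2', 'b3', 'b4']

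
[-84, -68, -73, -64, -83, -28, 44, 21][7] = 21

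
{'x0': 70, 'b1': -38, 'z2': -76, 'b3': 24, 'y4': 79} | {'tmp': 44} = {'x0': 70, 'b1': -38, 'z2': -76, 'b3': 24, 'y4': 79, 'tmp': 44}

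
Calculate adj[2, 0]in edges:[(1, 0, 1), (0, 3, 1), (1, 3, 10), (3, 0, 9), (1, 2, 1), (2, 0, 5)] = 5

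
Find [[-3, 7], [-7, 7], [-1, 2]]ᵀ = [[-3, -7, -1], [7, 7, 2]]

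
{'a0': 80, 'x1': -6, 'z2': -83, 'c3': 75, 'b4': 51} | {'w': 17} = {'a0': 80, 'x1': -6, 'z2': -83, 'c3': 75, 'b4': 51, 'w': 17}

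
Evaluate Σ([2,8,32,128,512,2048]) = 2730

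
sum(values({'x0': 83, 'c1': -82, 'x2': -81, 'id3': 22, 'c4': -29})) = 83 + (-82) + (-81) + 22 + (-29)
= -87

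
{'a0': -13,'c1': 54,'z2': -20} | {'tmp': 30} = {'a0': -13, 'c1': 54, 'z2': -20, 'tmp': 30}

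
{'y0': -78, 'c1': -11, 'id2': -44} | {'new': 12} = {'y0': -78, 'c1': -11, 'id2': -44, 'new': 12}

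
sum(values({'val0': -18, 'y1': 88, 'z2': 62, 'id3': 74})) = (-18) + 88 + 62 + 74
= 206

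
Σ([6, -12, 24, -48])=6 + -12 + 24 + -48
= -30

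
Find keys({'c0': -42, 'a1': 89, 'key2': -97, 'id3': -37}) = ['c0', 'a1', 'key2', 'id3']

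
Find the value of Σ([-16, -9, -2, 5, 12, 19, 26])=(-16) + (-9) + (-2) + 5 + 12 + 19 + 26
= 35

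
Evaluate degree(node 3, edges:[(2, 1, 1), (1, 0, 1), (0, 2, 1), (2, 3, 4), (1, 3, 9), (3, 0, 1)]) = 3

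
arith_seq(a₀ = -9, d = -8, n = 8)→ [-9, -17, -25, -33, -41, -49, -57, -65]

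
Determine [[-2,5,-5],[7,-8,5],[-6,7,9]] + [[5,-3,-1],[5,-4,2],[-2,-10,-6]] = [[3, 2, -6], [12, -12, 7], [-8, -3, 3]]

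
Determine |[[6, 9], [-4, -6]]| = (6)*(-6) - (9)*(-4)
= 0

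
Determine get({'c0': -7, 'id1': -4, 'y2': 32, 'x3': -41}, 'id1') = -4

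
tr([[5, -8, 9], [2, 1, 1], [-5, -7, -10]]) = diagonal: 5 + 1 + (-10)
= -4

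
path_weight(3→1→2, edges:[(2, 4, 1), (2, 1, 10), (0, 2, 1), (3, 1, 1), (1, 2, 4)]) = w(3→1)=1 + w(1→2)=4
= 5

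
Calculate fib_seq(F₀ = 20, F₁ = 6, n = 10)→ F_2 = F_1 + F_0 = 26
F_3 = F_2 + F_1 = 32
F_4 = F_3 + F_2 = 58
...
= [20, 6, 26, 32, 58, 90, 148, 238, 386, 624]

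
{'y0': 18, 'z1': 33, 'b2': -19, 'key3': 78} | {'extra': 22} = {'y0': 18, 'z1': 33, 'b2': -19, 'key3': 78, 'extra': 22}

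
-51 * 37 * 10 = -18870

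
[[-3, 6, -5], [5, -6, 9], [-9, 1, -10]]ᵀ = [[-3, 5, -9], [6, -6, 1], [-5, 9, -10]]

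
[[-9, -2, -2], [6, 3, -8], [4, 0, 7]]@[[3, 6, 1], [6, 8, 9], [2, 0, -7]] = [[-43, -70, -13], [20, 60, 89], [26, 24, -45]]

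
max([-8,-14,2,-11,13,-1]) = 13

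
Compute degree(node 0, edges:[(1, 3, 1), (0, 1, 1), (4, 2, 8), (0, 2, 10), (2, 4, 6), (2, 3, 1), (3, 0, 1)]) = 3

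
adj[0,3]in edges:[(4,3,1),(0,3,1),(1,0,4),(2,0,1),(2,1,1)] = 1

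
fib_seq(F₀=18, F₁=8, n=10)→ F_2 = F_1 + F_0 = 26
F_3 = F_2 + F_1 = 34
F_4 = F_3 + F_2 = 60
...
= [18, 8, 26, 34, 60, 94, 154, 248, 402, 650]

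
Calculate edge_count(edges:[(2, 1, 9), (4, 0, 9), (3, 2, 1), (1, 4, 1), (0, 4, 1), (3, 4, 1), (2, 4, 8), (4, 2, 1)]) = 8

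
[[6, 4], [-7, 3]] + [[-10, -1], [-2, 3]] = [[-4, 3], [-9, 6]]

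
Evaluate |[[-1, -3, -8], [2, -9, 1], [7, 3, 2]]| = -540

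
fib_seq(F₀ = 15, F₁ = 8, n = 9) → [15, 8, 23, 31, 54, 85, 139, 224, 363]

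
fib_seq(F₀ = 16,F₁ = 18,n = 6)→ F_2 = F_1 + F_0 = 34
F_3 = F_2 + F_1 = 52
F_4 = F_3 + F_2 = 86
...
= [16, 18, 34, 52, 86, 138]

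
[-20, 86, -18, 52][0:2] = [-20, 86]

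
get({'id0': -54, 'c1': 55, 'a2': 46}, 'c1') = 55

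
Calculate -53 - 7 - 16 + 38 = -38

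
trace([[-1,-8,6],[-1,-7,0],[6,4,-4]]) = diagonal: (-1) + (-7) + (-4)
= -12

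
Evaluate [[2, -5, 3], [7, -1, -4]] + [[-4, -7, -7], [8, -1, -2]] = [[-2, -12, -4], [15, -2, -6]]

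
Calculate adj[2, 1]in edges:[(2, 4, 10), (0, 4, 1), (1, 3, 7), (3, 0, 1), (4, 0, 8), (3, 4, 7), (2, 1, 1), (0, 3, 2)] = 1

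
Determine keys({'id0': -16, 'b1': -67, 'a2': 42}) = ['id0', 'b1', 'a2']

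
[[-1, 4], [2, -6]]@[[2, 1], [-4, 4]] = [[-18, 15], [28, -22]]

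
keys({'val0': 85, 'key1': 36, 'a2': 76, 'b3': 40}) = ['val0', 'key1', 'a2', 'b3']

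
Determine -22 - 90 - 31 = -143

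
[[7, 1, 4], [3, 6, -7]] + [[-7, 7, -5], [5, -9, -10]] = [[0, 8, -1], [8, -3, -17]]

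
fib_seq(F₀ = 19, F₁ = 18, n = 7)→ [19, 18, 37, 55, 92, 147, 239]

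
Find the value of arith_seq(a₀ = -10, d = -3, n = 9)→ [-10, -13, -16, -19, -22, -25, -28, -31, -34]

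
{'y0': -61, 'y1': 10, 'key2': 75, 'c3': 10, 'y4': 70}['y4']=70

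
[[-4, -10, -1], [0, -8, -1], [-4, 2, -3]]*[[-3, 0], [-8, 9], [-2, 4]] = C[0][0] = (-4)*(-3) + (-10)*(-8) + (-1)*(-2) = 94
C[0][1] = (-4)*(0) + (-10)*(9) + (-1)*(4) = -94
C[1][0] = (0)*(-3) + (-8)*(-8) + (-1)*(-2) = 66
C[1][1] = (0)*(0) + (-8)*(9) + (-1)*(4) = -76
C[2][0] = (-4)*(-3) + (2)*(-8) + (-3)*(-2) = 2
C[2][1] = (-4)*(0) + (2)*(9) + (-3)*(4) = 6
= [[94, -94], [66, -76], [2, 6]]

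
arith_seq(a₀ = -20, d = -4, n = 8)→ [-20, -24, -28, -32, -36, -40, -44, -48]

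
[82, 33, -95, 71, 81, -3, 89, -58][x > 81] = [82, 89]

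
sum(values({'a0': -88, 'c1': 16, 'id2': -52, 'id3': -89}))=-213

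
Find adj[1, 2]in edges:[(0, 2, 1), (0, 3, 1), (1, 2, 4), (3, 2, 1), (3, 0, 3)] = 4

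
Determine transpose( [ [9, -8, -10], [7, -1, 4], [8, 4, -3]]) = [[9, 7, 8], [-8, -1, 4], [-10, 4, -3]]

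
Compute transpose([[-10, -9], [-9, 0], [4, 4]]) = [[-10, -9, 4], [-9, 0, 4]]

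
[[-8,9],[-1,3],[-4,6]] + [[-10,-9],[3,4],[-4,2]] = [[-18, 0], [2, 7], [-8, 8]]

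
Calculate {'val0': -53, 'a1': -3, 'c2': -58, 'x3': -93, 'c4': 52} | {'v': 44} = {'val0': -53, 'a1': -3, 'c2': -58, 'x3': -93, 'c4': 52, 'v': 44}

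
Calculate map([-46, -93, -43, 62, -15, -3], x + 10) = -46+10=-36, -93+10=-83, -43+10=-33, 62+10=72, -15+10=-5, -3+10=7
= [-36, -83, -33, 72, -5, 7]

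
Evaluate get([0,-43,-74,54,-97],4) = -97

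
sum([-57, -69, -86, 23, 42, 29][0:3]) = slice → [-57, -69, -86]
(-57) + (-69) + (-86)
= -212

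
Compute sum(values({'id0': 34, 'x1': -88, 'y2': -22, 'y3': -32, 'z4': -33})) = -141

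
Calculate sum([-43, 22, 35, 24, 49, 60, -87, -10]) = 50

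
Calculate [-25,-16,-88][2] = -88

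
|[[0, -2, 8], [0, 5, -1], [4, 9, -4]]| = (1)*(0)*det([[5, -1], [9, -4]]) + (-1)*(-2)*det([[0, -1], [4, -4]]) + (1)*(8)*det([[0, 5], [4, 9]])
= 0 + 8 + -160
= -152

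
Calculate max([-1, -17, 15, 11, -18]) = 15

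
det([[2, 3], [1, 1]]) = (2)*(1) - (3)*(1)
= -1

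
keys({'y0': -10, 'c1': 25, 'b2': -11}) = ['y0', 'c1', 'b2']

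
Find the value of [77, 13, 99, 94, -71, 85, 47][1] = 13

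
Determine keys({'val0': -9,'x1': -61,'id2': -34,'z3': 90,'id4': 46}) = ['val0', 'x1', 'id2', 'z3', 'id4']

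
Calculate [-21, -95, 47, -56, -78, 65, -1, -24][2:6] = [47, -56, -78, 65]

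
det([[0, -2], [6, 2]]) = 12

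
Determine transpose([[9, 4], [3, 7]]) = [[9, 3], [4, 7]]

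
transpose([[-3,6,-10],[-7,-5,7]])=[[-3, -7], [6, -5], [-10, 7]]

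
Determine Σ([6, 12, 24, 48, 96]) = 6 + 12 + 24 + 48 + 96
= 186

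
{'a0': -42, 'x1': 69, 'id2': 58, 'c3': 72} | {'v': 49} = {'a0': -42, 'x1': 69, 'id2': 58, 'c3': 72, 'v': 49}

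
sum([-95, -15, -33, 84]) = (-95) + (-15) + (-33) + 84
= -59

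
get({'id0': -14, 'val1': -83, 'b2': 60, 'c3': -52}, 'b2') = 60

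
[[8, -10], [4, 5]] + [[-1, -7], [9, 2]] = [[7, -17], [13, 7]]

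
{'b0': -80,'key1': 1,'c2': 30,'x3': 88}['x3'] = 88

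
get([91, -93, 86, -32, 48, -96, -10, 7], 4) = 48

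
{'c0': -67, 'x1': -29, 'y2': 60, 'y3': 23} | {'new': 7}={'c0': -67, 'x1': -29, 'y2': 60, 'y3': 23, 'new': 7}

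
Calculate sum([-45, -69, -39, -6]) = (-45) + (-69) + (-39) + (-6)
= -159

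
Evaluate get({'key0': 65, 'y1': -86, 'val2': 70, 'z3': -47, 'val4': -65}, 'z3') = -47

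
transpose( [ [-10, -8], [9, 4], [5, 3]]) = [[-10, 9, 5], [-8, 4, 3]]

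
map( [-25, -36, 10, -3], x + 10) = -25+10=-15, -36+10=-26, 10+10=20, -3+10=7
= [-15, -26, 20, 7]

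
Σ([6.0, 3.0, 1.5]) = 10.5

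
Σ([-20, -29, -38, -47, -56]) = (-20) + (-29) + (-38) + (-47) + (-56)
= -190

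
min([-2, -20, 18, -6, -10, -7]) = -20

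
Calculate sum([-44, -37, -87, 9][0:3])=slice → [-44, -37, -87]
(-44) + (-37) + (-87)
= -168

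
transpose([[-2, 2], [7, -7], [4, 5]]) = [[-2, 7, 4], [2, -7, 5]]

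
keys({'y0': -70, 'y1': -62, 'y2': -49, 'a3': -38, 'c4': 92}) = ['y0', 'y1', 'y2', 'a3', 'c4']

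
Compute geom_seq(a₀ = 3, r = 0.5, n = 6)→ a_0 = 3*0.5^0 = 3.0
a_1 = 3*0.5^1 = 1.5
a_2 = 3*0.5^2 = 0.75
...
= [3.0, 1.5, 0.75, 0.375, 0.1875, 0.09375]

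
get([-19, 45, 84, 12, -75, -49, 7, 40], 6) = 7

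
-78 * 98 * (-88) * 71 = 47759712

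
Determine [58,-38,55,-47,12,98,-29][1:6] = [-38, 55, -47, 12, 98]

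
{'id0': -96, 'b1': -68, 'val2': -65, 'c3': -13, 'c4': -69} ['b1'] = -68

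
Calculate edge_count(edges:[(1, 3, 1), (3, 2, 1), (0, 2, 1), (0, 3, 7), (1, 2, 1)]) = 5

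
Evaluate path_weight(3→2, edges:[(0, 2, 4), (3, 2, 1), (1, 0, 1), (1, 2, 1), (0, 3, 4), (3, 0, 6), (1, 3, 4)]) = 1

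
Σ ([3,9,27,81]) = 3 + 9 + 27 + 81
= 120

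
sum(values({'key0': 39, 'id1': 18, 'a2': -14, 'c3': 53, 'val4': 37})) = 133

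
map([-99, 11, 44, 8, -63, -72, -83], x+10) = -99+10=-89, 11+10=21, 44+10=54, 8+10=18, -63+10=-53, -72+10=-62, -83+10=-73
= [-89, 21, 54, 18, -53, -62, -73]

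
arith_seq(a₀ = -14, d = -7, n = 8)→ a_0 = -14 + 0*-7 = -14
a_1 = -14 + 1*-7 = -21
a_2 = -14 + 2*-7 = -28
...
= [-14, -21, -28, -35, -42, -49, -56, -63]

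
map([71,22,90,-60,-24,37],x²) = [5041, 484, 8100, 3600, 576, 1369]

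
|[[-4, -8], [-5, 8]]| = (-4)*(8) - (-8)*(-5)
= -72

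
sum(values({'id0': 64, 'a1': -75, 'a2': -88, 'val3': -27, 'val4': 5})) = 64 + (-75) + (-88) + (-27) + 5
= -121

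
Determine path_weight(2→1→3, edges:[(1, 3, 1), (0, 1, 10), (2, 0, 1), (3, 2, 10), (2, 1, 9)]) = w(2→1)=9 + w(1→3)=1
= 10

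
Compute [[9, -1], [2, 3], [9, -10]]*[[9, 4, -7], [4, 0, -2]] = C[0][0] = (9)*(9) + (-1)*(4) = 77
C[0][1] = (9)*(4) + (-1)*(0) = 36
C[0][2] = (9)*(-7) + (-1)*(-2) = -61
C[1][0] = (2)*(9) + (3)*(4) = 30
C[1][1] = (2)*(4) + (3)*(0) = 8
C[1][2] = (2)*(-7) + (3)*(-2) = -20
... (3 more cells)
= [[77, 36, -61], [30, 8, -20], [41, 36, -43]]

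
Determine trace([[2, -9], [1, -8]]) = diagonal: 2 + (-8)
= -6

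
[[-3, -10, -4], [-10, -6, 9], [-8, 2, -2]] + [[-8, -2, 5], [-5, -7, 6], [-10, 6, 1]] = [[-11, -12, 1], [-15, -13, 15], [-18, 8, -1]]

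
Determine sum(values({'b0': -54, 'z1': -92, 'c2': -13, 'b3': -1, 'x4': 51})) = (-54) + (-92) + (-13) + (-1) + 51
= -109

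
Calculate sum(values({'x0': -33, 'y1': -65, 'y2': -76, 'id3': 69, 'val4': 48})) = -57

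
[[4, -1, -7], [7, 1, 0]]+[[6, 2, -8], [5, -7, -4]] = [[10, 1, -15], [12, -6, -4]]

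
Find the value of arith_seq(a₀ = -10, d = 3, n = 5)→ [-10, -7, -4, -1, 2]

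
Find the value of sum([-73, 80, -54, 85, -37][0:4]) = 38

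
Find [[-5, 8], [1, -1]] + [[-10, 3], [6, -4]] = [[-15, 11], [7, -5]]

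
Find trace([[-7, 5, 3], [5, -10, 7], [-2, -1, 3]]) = diagonal: (-7) + (-10) + 3
= -14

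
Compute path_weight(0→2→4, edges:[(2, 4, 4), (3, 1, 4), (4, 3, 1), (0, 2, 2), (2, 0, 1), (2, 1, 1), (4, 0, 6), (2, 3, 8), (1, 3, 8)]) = w(0→2)=2 + w(2→4)=4
= 6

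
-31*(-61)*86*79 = 12847454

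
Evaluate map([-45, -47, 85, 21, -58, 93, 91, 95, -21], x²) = (-45)²=2025, (-47)²=2209, (85)²=7225, (21)²=441, (-58)²=3364, (93)²=8649, (91)²=8281, (95)²=9025, (-21)²=441
= [2025, 2209, 7225, 441, 3364, 8649, 8281, 9025, 441]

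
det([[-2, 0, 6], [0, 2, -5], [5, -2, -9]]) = -4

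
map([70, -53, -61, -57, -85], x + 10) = 70+10=80, -53+10=-43, -61+10=-51, -57+10=-47, -85+10=-75
= [80, -43, -51, -47, -75]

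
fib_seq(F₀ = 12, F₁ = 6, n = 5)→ F_2 = F_1 + F_0 = 18
F_3 = F_2 + F_1 = 24
F_4 = F_3 + F_2 = 42
= [12, 6, 18, 24, 42]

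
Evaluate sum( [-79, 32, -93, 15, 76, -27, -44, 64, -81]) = -137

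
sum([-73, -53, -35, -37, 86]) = (-73) + (-53) + (-35) + (-37) + 86
= -112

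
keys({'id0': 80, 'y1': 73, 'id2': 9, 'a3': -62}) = ['id0', 'y1', 'id2', 'a3']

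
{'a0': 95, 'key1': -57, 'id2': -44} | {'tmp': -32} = {'a0': 95, 'key1': -57, 'id2': -44, 'tmp': -32}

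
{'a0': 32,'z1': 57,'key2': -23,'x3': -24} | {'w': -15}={'a0': 32, 'z1': 57, 'key2': -23, 'x3': -24, 'w': -15}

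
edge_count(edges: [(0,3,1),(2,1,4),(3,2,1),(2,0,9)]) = 4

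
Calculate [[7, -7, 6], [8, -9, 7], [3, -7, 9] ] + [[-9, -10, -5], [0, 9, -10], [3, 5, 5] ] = [[-2, -17, 1], [8, 0, -3], [6, -2, 14]]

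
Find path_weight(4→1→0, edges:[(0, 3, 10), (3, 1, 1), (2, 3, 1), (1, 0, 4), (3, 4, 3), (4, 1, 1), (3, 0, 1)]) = 5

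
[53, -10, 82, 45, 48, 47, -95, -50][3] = 45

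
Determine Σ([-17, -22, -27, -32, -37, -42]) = (-17) + (-22) + (-27) + (-32) + (-37) + (-42)
= -177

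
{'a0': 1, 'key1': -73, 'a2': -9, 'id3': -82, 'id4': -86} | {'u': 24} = {'a0': 1, 'key1': -73, 'a2': -9, 'id3': -82, 'id4': -86, 'u': 24}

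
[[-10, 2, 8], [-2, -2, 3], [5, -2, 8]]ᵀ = [[-10, -2, 5], [2, -2, -2], [8, 3, 8]]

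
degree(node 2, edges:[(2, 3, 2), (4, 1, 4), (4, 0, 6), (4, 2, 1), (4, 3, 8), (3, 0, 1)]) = 2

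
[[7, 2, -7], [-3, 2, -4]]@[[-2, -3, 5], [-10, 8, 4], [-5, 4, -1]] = C[0][0] = (7)*(-2) + (2)*(-10) + (-7)*(-5) = 1
C[0][1] = (7)*(-3) + (2)*(8) + (-7)*(4) = -33
C[0][2] = (7)*(5) + (2)*(4) + (-7)*(-1) = 50
C[1][0] = (-3)*(-2) + (2)*(-10) + (-4)*(-5) = 6
C[1][1] = (-3)*(-3) + (2)*(8) + (-4)*(4) = 9
C[1][2] = (-3)*(5) + (2)*(4) + (-4)*(-1) = -3
= [[1, -33, 50], [6, 9, -3]]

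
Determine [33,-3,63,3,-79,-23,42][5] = -23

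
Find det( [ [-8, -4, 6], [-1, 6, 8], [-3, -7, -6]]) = 110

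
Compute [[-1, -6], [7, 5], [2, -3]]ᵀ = [[-1, 7, 2], [-6, 5, -3]]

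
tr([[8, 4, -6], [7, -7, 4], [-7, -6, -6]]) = diagonal: 8 + (-7) + (-6)
= -5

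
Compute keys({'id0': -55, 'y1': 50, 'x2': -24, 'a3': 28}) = ['id0', 'y1', 'x2', 'a3']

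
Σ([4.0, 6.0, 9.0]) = 4.0 + 6.0 + 9.0
= 19.0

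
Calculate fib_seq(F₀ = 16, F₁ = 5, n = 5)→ [16, 5, 21, 26, 47]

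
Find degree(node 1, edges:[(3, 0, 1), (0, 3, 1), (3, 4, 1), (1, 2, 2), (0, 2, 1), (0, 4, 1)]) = 1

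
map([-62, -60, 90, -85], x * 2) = [-124, -120, 180, -170]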